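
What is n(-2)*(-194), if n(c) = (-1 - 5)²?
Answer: -6984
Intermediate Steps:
n(c) = 36 (n(c) = (-6)² = 36)
n(-2)*(-194) = 36*(-194) = -6984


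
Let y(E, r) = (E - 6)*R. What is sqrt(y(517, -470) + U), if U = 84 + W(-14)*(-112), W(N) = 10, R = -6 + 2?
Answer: 2*I*sqrt(770) ≈ 55.498*I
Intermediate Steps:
R = -4
y(E, r) = 24 - 4*E (y(E, r) = (E - 6)*(-4) = (-6 + E)*(-4) = 24 - 4*E)
U = -1036 (U = 84 + 10*(-112) = 84 - 1120 = -1036)
sqrt(y(517, -470) + U) = sqrt((24 - 4*517) - 1036) = sqrt((24 - 2068) - 1036) = sqrt(-2044 - 1036) = sqrt(-3080) = 2*I*sqrt(770)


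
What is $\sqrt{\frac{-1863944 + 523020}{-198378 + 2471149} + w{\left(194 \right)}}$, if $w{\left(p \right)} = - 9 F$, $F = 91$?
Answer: $\frac{i \sqrt{4233582300283583}}{2272771} \approx 28.628 i$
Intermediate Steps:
$w{\left(p \right)} = -819$ ($w{\left(p \right)} = \left(-9\right) 91 = -819$)
$\sqrt{\frac{-1863944 + 523020}{-198378 + 2471149} + w{\left(194 \right)}} = \sqrt{\frac{-1863944 + 523020}{-198378 + 2471149} - 819} = \sqrt{- \frac{1340924}{2272771} - 819} = \sqrt{- \frac{1862740373}{2272771}} = \frac{i \sqrt{4233582300283583}}{2272771}$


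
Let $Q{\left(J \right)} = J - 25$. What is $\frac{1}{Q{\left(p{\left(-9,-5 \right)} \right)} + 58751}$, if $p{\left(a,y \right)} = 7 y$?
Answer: $\frac{1}{58691} \approx 1.7038 \cdot 10^{-5}$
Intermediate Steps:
$Q{\left(J \right)} = -25 + J$
$\frac{1}{Q{\left(p{\left(-9,-5 \right)} \right)} + 58751} = \frac{1}{\left(-25 + 7 \left(-5\right)\right) + 58751} = \frac{1}{\left(-25 - 35\right) + 58751} = \frac{1}{-60 + 58751} = \frac{1}{58691}$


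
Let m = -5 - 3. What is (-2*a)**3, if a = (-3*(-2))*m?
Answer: 884736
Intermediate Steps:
m = -8
a = -48 (a = -3*(-2)*(-8) = 6*(-8) = -48)
(-2*a)**3 = (-2*(-48))**3 = 96**3 = 884736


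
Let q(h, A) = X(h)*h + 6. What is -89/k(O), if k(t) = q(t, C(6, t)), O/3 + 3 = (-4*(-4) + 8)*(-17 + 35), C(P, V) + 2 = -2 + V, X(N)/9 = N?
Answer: -89/14907327 ≈ -5.9702e-6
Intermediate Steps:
X(N) = 9*N
C(P, V) = -4 + V (C(P, V) = -2 + (-2 + V) = -4 + V)
O = 1287 (O = -9 + 3*((-4*(-4) + 8)*(-17 + 35)) = -9 + 3*((16 + 8)*18) = -9 + 3*(24*18) = -9 + 3*432 = -9 + 1296 = 1287)
q(h, A) = 6 + 9*h² (q(h, A) = (9*h)*h + 6 = 9*h² + 6 = 6 + 9*h²)
k(t) = 6 + 9*t²
-89/k(O) = -89/(6 + 9*1287²) = -89/(6 + 9*1656369) = -89/(6 + 14907321) = -89/14907327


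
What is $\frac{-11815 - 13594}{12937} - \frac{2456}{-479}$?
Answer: $\frac{19602361}{6196823} \approx 3.1633$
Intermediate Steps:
$\frac{-11815 - 13594}{12937} - \frac{2456}{-479} = \left(-25409\right) \frac{1}{12937} - - \frac{2456}{479} = - \frac{25409}{12937} + \frac{2456}{479} = \frac{19602361}{6196823}$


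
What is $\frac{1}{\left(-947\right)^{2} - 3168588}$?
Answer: $- \frac{1}{2271779} \approx -4.4018 \cdot 10^{-7}$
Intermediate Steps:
$\frac{1}{\left(-947\right)^{2} - 3168588} = \frac{1}{896809 - 3168588} = \frac{1}{-2271779} = - \frac{1}{2271779}$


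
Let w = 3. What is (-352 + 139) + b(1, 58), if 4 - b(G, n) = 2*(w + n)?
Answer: -331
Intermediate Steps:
b(G, n) = -2 - 2*n (b(G, n) = 4 - 2*(3 + n) = 4 - (6 + 2*n) = 4 + (-6 - 2*n) = -2 - 2*n)
(-352 + 139) + b(1, 58) = (-352 + 139) + (-2 - 2*58) = -213 + (-2 - 116) = -213 - 118 = -331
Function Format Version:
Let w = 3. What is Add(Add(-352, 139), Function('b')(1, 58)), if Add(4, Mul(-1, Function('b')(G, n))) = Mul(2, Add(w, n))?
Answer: -331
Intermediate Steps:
Function('b')(G, n) = Add(-2, Mul(-2, n)) (Function('b')(G, n) = Add(4, Mul(-1, Mul(2, Add(3, n)))) = Add(4, Mul(-1, Add(6, Mul(2, n)))) = Add(4, Add(-6, Mul(-2, n))) = Add(-2, Mul(-2, n)))
Add(Add(-352, 139), Function('b')(1, 58)) = Add(Add(-352, 139), Add(-2, Mul(-2, 58))) = Add(-213, Add(-2, -116)) = Add(-213, -118) = -331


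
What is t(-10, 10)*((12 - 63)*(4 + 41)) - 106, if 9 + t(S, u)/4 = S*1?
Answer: 174314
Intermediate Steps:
t(S, u) = -36 + 4*S (t(S, u) = -36 + 4*(S*1) = -36 + 4*S)
t(-10, 10)*((12 - 63)*(4 + 41)) - 106 = (-36 + 4*(-10))*((12 - 63)*(4 + 41)) - 106 = (-36 - 40)*(-51*45) - 106 = -76*(-2295) - 106 = 174420 - 106 = 174314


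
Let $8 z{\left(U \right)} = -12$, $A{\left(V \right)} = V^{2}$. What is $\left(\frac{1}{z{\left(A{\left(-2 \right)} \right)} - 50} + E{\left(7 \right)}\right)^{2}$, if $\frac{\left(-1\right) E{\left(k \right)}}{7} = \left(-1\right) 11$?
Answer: $\frac{62869041}{10609} \approx 5926.0$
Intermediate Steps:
$E{\left(k \right)} = 77$ ($E{\left(k \right)} = - 7 \left(\left(-1\right) 11\right) = \left(-7\right) \left(-11\right) = 77$)
$z{\left(U \right)} = - \frac{3}{2}$ ($z{\left(U \right)} = \frac{1}{8} \left(-12\right) = - \frac{3}{2}$)
$\left(\frac{1}{z{\left(A{\left(-2 \right)} \right)} - 50} + E{\left(7 \right)}\right)^{2} = \left(\frac{1}{- \frac{3}{2} - 50} + 77\right)^{2} = \left(\frac{1}{- \frac{103}{2}} + 77\right)^{2} = \left(- \frac{2}{103} + 77\right)^{2} = \left(\frac{7929}{103}\right)^{2} = \frac{62869041}{10609}$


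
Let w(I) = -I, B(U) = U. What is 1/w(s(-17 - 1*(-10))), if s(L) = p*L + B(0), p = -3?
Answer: -1/21 ≈ -0.047619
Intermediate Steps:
s(L) = -3*L (s(L) = -3*L + 0 = -3*L)
1/w(s(-17 - 1*(-10))) = 1/(-(-3)*(-17 - 1*(-10))) = 1/(-(-3)*(-17 + 10)) = 1/(-(-3)*(-7)) = 1/(-1*21) = 1/(-21) = -1/21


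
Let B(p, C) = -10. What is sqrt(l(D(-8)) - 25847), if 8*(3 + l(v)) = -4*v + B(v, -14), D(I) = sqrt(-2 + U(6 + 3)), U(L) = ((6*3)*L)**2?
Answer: sqrt(-103405 - 2*sqrt(26242))/2 ≈ 161.03*I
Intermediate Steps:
U(L) = 324*L**2 (U(L) = (18*L)**2 = 324*L**2)
D(I) = sqrt(26242) (D(I) = sqrt(-2 + 324*(6 + 3)**2) = sqrt(-2 + 324*9**2) = sqrt(-2 + 324*81) = sqrt(-2 + 26244) = sqrt(26242))
l(v) = -17/4 - v/2 (l(v) = -3 + (-4*v - 10)/8 = -3 + (-10 - 4*v)/8 = -3 + (-5/4 - v/2) = -17/4 - v/2)
sqrt(l(D(-8)) - 25847) = sqrt((-17/4 - sqrt(26242)/2) - 25847) = sqrt(-103405/4 - sqrt(26242)/2)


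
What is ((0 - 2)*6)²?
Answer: 144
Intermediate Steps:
((0 - 2)*6)² = (-2*6)² = (-12)² = 144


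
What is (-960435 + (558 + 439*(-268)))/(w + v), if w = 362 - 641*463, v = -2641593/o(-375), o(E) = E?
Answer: 134691125/36172094 ≈ 3.7236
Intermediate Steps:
v = 880531/125 (v = -2641593/(-375) = -2641593*(-1/375) = 880531/125 ≈ 7044.3)
w = -296421 (w = 362 - 296783 = -296421)
(-960435 + (558 + 439*(-268)))/(w + v) = (-960435 + (558 + 439*(-268)))/(-296421 + 880531/125) = (-960435 + (558 - 117652))/(-36172094/125) = (-960435 - 117094)*(-125/36172094) = -1077529*(-125/36172094) = 134691125/36172094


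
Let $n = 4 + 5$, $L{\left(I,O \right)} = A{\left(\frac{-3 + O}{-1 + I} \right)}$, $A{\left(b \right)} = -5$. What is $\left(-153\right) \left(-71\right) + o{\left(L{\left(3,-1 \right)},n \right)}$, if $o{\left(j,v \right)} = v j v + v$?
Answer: $10467$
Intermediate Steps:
$L{\left(I,O \right)} = -5$
$n = 9$
$o{\left(j,v \right)} = v + j v^{2}$ ($o{\left(j,v \right)} = j v v + v = j v^{2} + v = v + j v^{2}$)
$\left(-153\right) \left(-71\right) + o{\left(L{\left(3,-1 \right)},n \right)} = \left(-153\right) \left(-71\right) + 9 \left(1 - 45\right) = 10863 + 9 \left(1 - 45\right) = 10863 + 9 \left(-44\right) = 10863 - 396 = 10467$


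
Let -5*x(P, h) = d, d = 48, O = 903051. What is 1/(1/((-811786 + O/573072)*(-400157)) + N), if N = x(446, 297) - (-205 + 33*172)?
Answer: -310262345885659895/1700423812860946665417 ≈ -0.00018246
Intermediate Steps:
x(P, h) = -48/5 (x(P, h) = -⅕*48 = -48/5)
N = -27403/5 (N = -48/5 - (-205 + 33*172) = -48/5 - (-205 + 5676) = -48/5 - 1*5471 = -48/5 - 5471 = -27403/5 ≈ -5480.6)
1/(1/((-811786 + O/573072)*(-400157)) + N) = 1/(1/(-811786 + 903051/573072*(-400157)) - 27403/5) = 1/(-1/400157/(-811786 + 903051*(1/573072)) - 27403/5) = 1/(-1/400157/(-811786 + 301017/191024) - 27403/5) = 1/(-1/400157/(-155070307847/191024) - 27403/5) = 1/(-191024/155070307847*(-1/400157) - 27403/5) = 1/(191024/62052469177131979 - 27403/5) = 1/(-1700423812860946665417/310262345885659895) = -310262345885659895/1700423812860946665417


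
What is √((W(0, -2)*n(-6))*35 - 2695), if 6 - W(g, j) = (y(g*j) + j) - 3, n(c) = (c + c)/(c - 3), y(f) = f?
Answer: I*√19635/3 ≈ 46.708*I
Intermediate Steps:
n(c) = 2*c/(-3 + c) (n(c) = (2*c)/(-3 + c) = 2*c/(-3 + c))
W(g, j) = 9 - j - g*j (W(g, j) = 6 - ((g*j + j) - 3) = 6 - ((j + g*j) - 3) = 6 - (-3 + j + g*j) = 6 + (3 - j - g*j) = 9 - j - g*j)
√((W(0, -2)*n(-6))*35 - 2695) = √(((9 - 1*(-2) - 1*0*(-2))*(2*(-6)/(-3 - 6)))*35 - 2695) = √(((9 + 2 + 0)*(2*(-6)/(-9)))*35 - 2695) = √((11*(2*(-6)*(-⅑)))*35 - 2695) = √((11*(4/3))*35 - 2695) = √((44/3)*35 - 2695) = √(1540/3 - 2695) = √(-6545/3) = I*√19635/3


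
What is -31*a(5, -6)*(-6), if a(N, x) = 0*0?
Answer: 0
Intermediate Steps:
a(N, x) = 0
-31*a(5, -6)*(-6) = -31*0*(-6) = 0*(-6) = 0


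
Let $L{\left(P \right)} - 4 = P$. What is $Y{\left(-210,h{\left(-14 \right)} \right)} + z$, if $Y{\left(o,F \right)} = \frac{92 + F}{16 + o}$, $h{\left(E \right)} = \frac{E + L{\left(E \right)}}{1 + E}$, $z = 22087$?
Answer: $\frac{27851097}{1261} \approx 22087.0$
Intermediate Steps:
$L{\left(P \right)} = 4 + P$
$h{\left(E \right)} = \frac{4 + 2 E}{1 + E}$ ($h{\left(E \right)} = \frac{E + \left(4 + E\right)}{1 + E} = \frac{4 + 2 E}{1 + E}$)
$Y{\left(o,F \right)} = \frac{92 + F}{16 + o}$
$Y{\left(-210,h{\left(-14 \right)} \right)} + z = \frac{92 + \frac{2 \left(2 - 14\right)}{1 - 14}}{16 - 210} + 22087 = \frac{92 + 2 \frac{1}{-13} \left(-12\right)}{-194} + 22087 = - \frac{92 + 2 \left(- \frac{1}{13}\right) \left(-12\right)}{194} + 22087 = - \frac{92 + \frac{24}{13}}{194} + 22087 = \left(- \frac{1}{194}\right) \frac{1220}{13} + 22087 = - \frac{610}{1261} + 22087 = \frac{27851097}{1261}$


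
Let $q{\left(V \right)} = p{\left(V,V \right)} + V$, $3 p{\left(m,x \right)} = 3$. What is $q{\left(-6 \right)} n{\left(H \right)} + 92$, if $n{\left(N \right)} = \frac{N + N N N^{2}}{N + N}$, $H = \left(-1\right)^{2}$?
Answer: $87$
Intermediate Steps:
$H = 1$
$p{\left(m,x \right)} = 1$ ($p{\left(m,x \right)} = \frac{1}{3} \cdot 3 = 1$)
$q{\left(V \right)} = 1 + V$
$n{\left(N \right)} = \frac{N + N^{4}}{2 N}$ ($n{\left(N \right)} = \frac{N + N^{2} N^{2}}{2 N} = \left(N + N^{4}\right) \frac{1}{2 N} = \frac{N + N^{4}}{2 N}$)
$q{\left(-6 \right)} n{\left(H \right)} + 92 = \left(1 - 6\right) \left(\frac{1}{2} + \frac{1^{3}}{2}\right) + 92 = - 5 \left(\frac{1}{2} + \frac{1}{2} \cdot 1\right) + 92 = - 5 \left(\frac{1}{2} + \frac{1}{2}\right) + 92 = \left(-5\right) 1 + 92 = -5 + 92 = 87$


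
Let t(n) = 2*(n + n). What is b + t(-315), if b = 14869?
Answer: 13609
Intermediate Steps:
t(n) = 4*n (t(n) = 2*(2*n) = 4*n)
b + t(-315) = 14869 + 4*(-315) = 14869 - 1260 = 13609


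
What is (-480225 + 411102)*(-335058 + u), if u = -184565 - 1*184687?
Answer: 48684020130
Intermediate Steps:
u = -369252 (u = -184565 - 184687 = -369252)
(-480225 + 411102)*(-335058 + u) = (-480225 + 411102)*(-335058 - 369252) = -69123*(-704310) = 48684020130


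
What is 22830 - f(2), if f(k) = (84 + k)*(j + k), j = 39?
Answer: 19304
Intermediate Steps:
f(k) = (39 + k)*(84 + k) (f(k) = (84 + k)*(39 + k) = (39 + k)*(84 + k))
22830 - f(2) = 22830 - (3276 + 2**2 + 123*2) = 22830 - (3276 + 4 + 246) = 22830 - 1*3526 = 22830 - 3526 = 19304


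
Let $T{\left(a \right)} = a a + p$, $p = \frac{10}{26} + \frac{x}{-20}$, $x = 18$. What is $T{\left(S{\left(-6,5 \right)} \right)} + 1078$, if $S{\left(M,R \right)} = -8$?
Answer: $\frac{148393}{130} \approx 1141.5$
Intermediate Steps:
$p = - \frac{67}{130}$ ($p = \frac{10}{26} + \frac{18}{-20} = 10 \cdot \frac{1}{26} + 18 \left(- \frac{1}{20}\right) = \frac{5}{13} - \frac{9}{10} = - \frac{67}{130} \approx -0.51538$)
$T{\left(a \right)} = - \frac{67}{130} + a^{2}$ ($T{\left(a \right)} = a a - \frac{67}{130} = a^{2} - \frac{67}{130} = - \frac{67}{130} + a^{2}$)
$T{\left(S{\left(-6,5 \right)} \right)} + 1078 = \left(- \frac{67}{130} + \left(-8\right)^{2}\right) + 1078 = \left(- \frac{67}{130} + 64\right) + 1078 = \frac{8253}{130} + 1078 = \frac{148393}{130}$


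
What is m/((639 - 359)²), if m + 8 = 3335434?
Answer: 1667713/39200 ≈ 42.544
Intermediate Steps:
m = 3335426 (m = -8 + 3335434 = 3335426)
m/((639 - 359)²) = 3335426/((639 - 359)²) = 3335426/(280²) = 3335426/78400 = 3335426*(1/78400) = 1667713/39200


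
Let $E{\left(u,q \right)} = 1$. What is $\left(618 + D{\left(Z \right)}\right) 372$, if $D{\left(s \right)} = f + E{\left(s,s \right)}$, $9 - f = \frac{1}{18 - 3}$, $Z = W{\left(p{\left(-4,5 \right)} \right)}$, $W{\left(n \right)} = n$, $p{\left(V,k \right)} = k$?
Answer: $\frac{1167956}{5} \approx 2.3359 \cdot 10^{5}$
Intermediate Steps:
$Z = 5$
$f = \frac{134}{15}$ ($f = 9 - \frac{1}{18 - 3} = 9 - \frac{1}{15} = \frac{134}{15} \approx 8.9333$)
$D{\left(s \right)} = \frac{149}{15}$ ($D{\left(s \right)} = \frac{134}{15} + 1 = \frac{149}{15}$)
$\left(618 + D{\left(Z \right)}\right) 372 = \left(618 + \frac{149}{15}\right) 372 = \frac{9419}{15} \cdot 372 = \frac{1167956}{5}$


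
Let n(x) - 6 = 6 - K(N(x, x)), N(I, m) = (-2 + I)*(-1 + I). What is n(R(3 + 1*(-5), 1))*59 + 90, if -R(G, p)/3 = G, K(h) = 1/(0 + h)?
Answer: 15901/20 ≈ 795.05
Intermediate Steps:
N(I, m) = (-1 + I)*(-2 + I)
K(h) = 1/h
R(G, p) = -3*G
n(x) = 12 - 1/(2 + x² - 3*x) (n(x) = 6 + (6 - 1/(2 + x² - 3*x)) = 12 - 1/(2 + x² - 3*x))
n(R(3 + 1*(-5), 1))*59 + 90 = ((23 - (-108)*(3 + 1*(-5)) + 12*(-3*(3 + 1*(-5)))²)/(2 + (-3*(3 + 1*(-5)))² - (-9)*(3 + 1*(-5))))*59 + 90 = ((23 - (-108)*(3 - 5) + 12*(-3*(3 - 5))²)/(2 + (-3*(3 - 5))² - (-9)*(3 - 5)))*59 + 90 = ((23 - (-108)*(-2) + 12*(-3*(-2))²)/(2 + (-3*(-2))² - (-9)*(-2)))*59 + 90 = ((23 - 36*6 + 12*6²)/(2 + 6² - 3*6))*59 + 90 = ((23 - 216 + 12*36)/(2 + 36 - 18))*59 + 90 = ((23 - 216 + 432)/20)*59 + 90 = ((1/20)*239)*59 + 90 = (239/20)*59 + 90 = 14101/20 + 90 = 15901/20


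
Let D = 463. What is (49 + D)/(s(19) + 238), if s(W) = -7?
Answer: 512/231 ≈ 2.2164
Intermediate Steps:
(49 + D)/(s(19) + 238) = (49 + 463)/(-7 + 238) = 512/231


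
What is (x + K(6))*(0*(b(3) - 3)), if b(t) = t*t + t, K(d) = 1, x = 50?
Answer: 0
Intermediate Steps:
b(t) = t + t**2 (b(t) = t**2 + t = t + t**2)
(x + K(6))*(0*(b(3) - 3)) = (50 + 1)*(0*(3*(1 + 3) - 3)) = 51*(0*(3*4 - 3)) = 51*(0*(12 - 3)) = 51*(0*9) = 51*0 = 0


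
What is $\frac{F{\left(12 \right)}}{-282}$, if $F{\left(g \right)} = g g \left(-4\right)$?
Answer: $\frac{96}{47} \approx 2.0426$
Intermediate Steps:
$F{\left(g \right)} = - 4 g^{2}$ ($F{\left(g \right)} = g^{2} \left(-4\right) = - 4 g^{2}$)
$\frac{F{\left(12 \right)}}{-282} = \frac{\left(-4\right) 12^{2}}{-282} = \left(-4\right) 144 \left(- \frac{1}{282}\right) = \left(-576\right) \left(- \frac{1}{282}\right) = \frac{96}{47}$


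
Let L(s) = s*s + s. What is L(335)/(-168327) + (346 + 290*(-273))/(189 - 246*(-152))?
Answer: -648086104/234292481 ≈ -2.7661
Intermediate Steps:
L(s) = s + s² (L(s) = s² + s = s + s²)
L(335)/(-168327) + (346 + 290*(-273))/(189 - 246*(-152)) = (335*(1 + 335))/(-168327) + (346 + 290*(-273))/(189 - 246*(-152)) = (335*336)*(-1/168327) + (346 - 79170)/(189 + 37392) = 112560*(-1/168327) - 78824/37581 = -37520/56109 - 78824*1/37581 = -37520/56109 - 78824/37581 = -648086104/234292481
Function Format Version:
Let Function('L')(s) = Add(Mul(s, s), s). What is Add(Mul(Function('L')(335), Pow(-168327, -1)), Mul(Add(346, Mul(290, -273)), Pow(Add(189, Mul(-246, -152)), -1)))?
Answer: Rational(-648086104, 234292481) ≈ -2.7661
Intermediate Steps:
Function('L')(s) = Add(s, Pow(s, 2)) (Function('L')(s) = Add(Pow(s, 2), s) = Add(s, Pow(s, 2)))
Add(Mul(Function('L')(335), Pow(-168327, -1)), Mul(Add(346, Mul(290, -273)), Pow(Add(189, Mul(-246, -152)), -1))) = Add(Mul(Mul(335, Add(1, 335)), Pow(-168327, -1)), Mul(Add(346, Mul(290, -273)), Pow(Add(189, Mul(-246, -152)), -1))) = Add(Mul(Mul(335, 336), Rational(-1, 168327)), Mul(Add(346, -79170), Pow(Add(189, 37392), -1))) = Add(Mul(112560, Rational(-1, 168327)), Mul(-78824, Pow(37581, -1))) = Add(Rational(-37520, 56109), Mul(-78824, Rational(1, 37581))) = Add(Rational(-37520, 56109), Rational(-78824, 37581)) = Rational(-648086104, 234292481)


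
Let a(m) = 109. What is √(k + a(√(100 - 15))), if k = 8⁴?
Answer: 29*√5 ≈ 64.846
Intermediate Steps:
k = 4096
√(k + a(√(100 - 15))) = √(4096 + 109) = √4205 = 29*√5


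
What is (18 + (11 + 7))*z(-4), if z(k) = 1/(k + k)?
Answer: -9/2 ≈ -4.5000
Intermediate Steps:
z(k) = 1/(2*k)
(18 + (11 + 7))*z(-4) = (18 + (11 + 7))*((½)/(-4)) = (18 + 18)*((½)*(-¼)) = 36*(-⅛) = -9/2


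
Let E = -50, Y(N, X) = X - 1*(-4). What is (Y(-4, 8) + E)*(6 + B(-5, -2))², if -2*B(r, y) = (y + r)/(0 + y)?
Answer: -5491/8 ≈ -686.38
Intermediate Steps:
B(r, y) = -(r + y)/(2*y) (B(r, y) = -(y + r)/(2*(0 + y)) = -(r + y)/(2*y))
Y(N, X) = 4 + X (Y(N, X) = X + 4 = 4 + X)
(Y(-4, 8) + E)*(6 + B(-5, -2))² = ((4 + 8) - 50)*(6 + (½)*(-1*(-5) - 1*(-2))/(-2))² = (12 - 50)*(6 + (½)*(-½)*(5 + 2))² = -38*(6 + (½)*(-½)*7)² = -38*(6 - 7/4)² = -38*(17/4)² = -38*289/16 = -5491/8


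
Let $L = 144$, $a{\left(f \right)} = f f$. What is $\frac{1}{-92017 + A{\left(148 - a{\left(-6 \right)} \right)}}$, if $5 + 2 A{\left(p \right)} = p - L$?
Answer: $- \frac{2}{184071} \approx -1.0865 \cdot 10^{-5}$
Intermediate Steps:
$a{\left(f \right)} = f^{2}$
$A{\left(p \right)} = - \frac{149}{2} + \frac{p}{2}$ ($A{\left(p \right)} = - \frac{5}{2} + \frac{p - 144}{2} = - \frac{5}{2} + \frac{-144 + p}{2} = - \frac{5}{2} + \left(-72 + \frac{p}{2}\right) = - \frac{149}{2} + \frac{p}{2}$)
$\frac{1}{-92017 + A{\left(148 - a{\left(-6 \right)} \right)}} = \frac{1}{-92017 - \left(\frac{149}{2} - \frac{148 - \left(-6\right)^{2}}{2}\right)} = \frac{1}{-92017 - \left(\frac{149}{2} - \frac{148 - 36}{2}\right)} = \frac{1}{-92017 + \left(- \frac{149}{2} + \frac{1}{2} \cdot 112\right)} = \frac{1}{-92017 + \left(- \frac{149}{2} + 56\right)} = \frac{1}{-92017 - \frac{37}{2}} = \frac{1}{- \frac{184071}{2}} = - \frac{2}{184071}$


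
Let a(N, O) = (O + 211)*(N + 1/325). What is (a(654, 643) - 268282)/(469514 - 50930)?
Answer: 11790863/17004975 ≈ 0.69338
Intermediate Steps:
a(N, O) = (211 + O)*(1/325 + N) (a(N, O) = (211 + O)*(N + 1/325) = (211 + O)*(1/325 + N))
(a(654, 643) - 268282)/(469514 - 50930) = ((211/325 + 211*654 + (1/325)*643 + 654*643) - 268282)/(469514 - 50930) = ((211/325 + 137994 + 643/325 + 420522) - 268282)/418584 = (181518554/325 - 268282)*(1/418584) = (94326904/325)*(1/418584) = 11790863/17004975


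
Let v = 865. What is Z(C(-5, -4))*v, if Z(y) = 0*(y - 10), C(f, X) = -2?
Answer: 0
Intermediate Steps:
Z(y) = 0 (Z(y) = 0*(-10 + y) = 0)
Z(C(-5, -4))*v = 0*865 = 0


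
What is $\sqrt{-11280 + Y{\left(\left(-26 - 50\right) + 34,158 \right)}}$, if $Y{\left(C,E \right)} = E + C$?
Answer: $2 i \sqrt{2791} \approx 105.66 i$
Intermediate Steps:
$Y{\left(C,E \right)} = C + E$
$\sqrt{-11280 + Y{\left(\left(-26 - 50\right) + 34,158 \right)}} = \sqrt{-11280 + \left(\left(\left(-26 - 50\right) + 34\right) + 158\right)} = \sqrt{-11280 + \left(\left(-76 + 34\right) + 158\right)} = \sqrt{-11280 + \left(-42 + 158\right)} = \sqrt{-11280 + 116} = \sqrt{-11164} = 2 i \sqrt{2791}$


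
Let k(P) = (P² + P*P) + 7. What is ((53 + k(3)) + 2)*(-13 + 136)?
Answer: 9840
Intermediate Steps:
k(P) = 7 + 2*P² (k(P) = (P² + P²) + 7 = 2*P² + 7 = 7 + 2*P²)
((53 + k(3)) + 2)*(-13 + 136) = ((53 + (7 + 2*3²)) + 2)*(-13 + 136) = ((53 + (7 + 2*9)) + 2)*123 = ((53 + (7 + 18)) + 2)*123 = ((53 + 25) + 2)*123 = (78 + 2)*123 = 80*123 = 9840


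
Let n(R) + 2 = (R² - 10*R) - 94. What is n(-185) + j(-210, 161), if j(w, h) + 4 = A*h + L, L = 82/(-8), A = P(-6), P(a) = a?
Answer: 139995/4 ≈ 34999.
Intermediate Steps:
A = -6
n(R) = -96 + R² - 10*R (n(R) = -2 + ((R² - 10*R) - 94) = -2 + (-94 + R² - 10*R) = -96 + R² - 10*R)
L = -41/4 (L = 82*(-⅛) = -41/4 ≈ -10.250)
j(w, h) = -57/4 - 6*h (j(w, h) = -4 + (-6*h - 41/4) = -4 + (-41/4 - 6*h) = -57/4 - 6*h)
n(-185) + j(-210, 161) = (-96 + (-185)² - 10*(-185)) + (-57/4 - 6*161) = (-96 + 34225 + 1850) + (-57/4 - 966) = 35979 - 3921/4 = 139995/4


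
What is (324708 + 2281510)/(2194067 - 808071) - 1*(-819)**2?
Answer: -464834728369/692998 ≈ -6.7076e+5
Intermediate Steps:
(324708 + 2281510)/(2194067 - 808071) - 1*(-819)**2 = 2606218/1385996 - 1*670761 = 2606218*(1/1385996) - 670761 = 1303109/692998 - 670761 = -464834728369/692998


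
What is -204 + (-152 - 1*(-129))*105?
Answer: -2619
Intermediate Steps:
-204 + (-152 - 1*(-129))*105 = -204 + (-152 + 129)*105 = -204 - 23*105 = -204 - 2415 = -2619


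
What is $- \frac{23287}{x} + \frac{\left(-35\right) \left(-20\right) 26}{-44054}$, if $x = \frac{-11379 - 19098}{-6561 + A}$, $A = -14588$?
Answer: $- \frac{10848503539301}{671316879} \approx -16160.0$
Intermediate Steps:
$x = \frac{30477}{21149}$ ($x = \frac{-11379 - 19098}{-6561 - 14588} = - \frac{30477}{-21149} = \left(-30477\right) \left(- \frac{1}{21149}\right) = \frac{30477}{21149} \approx 1.4411$)
$- \frac{23287}{x} + \frac{\left(-35\right) \left(-20\right) 26}{-44054} = - \frac{23287}{\frac{30477}{21149}} + \frac{\left(-35\right) \left(-20\right) 26}{-44054} = \left(-23287\right) \frac{21149}{30477} + 700 \cdot 26 \left(- \frac{1}{44054}\right) = - \frac{492496763}{30477} + 18200 \left(- \frac{1}{44054}\right) = - \frac{492496763}{30477} - \frac{9100}{22027} = - \frac{10848503539301}{671316879}$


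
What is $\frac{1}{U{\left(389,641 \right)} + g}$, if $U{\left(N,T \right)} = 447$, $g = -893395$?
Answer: $- \frac{1}{892948} \approx -1.1199 \cdot 10^{-6}$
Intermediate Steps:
$\frac{1}{U{\left(389,641 \right)} + g} = \frac{1}{447 - 893395} = \frac{1}{-892948} = - \frac{1}{892948}$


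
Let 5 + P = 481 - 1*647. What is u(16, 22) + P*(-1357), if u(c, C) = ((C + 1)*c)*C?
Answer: 240143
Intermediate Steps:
P = -171 (P = -5 + (481 - 1*647) = -5 + (481 - 647) = -5 - 166 = -171)
u(c, C) = C*c*(1 + C) (u(c, C) = ((1 + C)*c)*C = (c*(1 + C))*C = C*c*(1 + C))
u(16, 22) + P*(-1357) = 22*16*(1 + 22) - 171*(-1357) = 22*16*23 + 232047 = 8096 + 232047 = 240143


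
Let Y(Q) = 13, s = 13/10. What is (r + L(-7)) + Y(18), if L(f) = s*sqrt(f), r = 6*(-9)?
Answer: -41 + 13*I*sqrt(7)/10 ≈ -41.0 + 3.4395*I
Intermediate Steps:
s = 13/10 (s = 13*(1/10) = 13/10 ≈ 1.3000)
r = -54
L(f) = 13*sqrt(f)/10
(r + L(-7)) + Y(18) = (-54 + 13*sqrt(-7)/10) + 13 = (-54 + 13*(I*sqrt(7))/10) + 13 = (-54 + 13*I*sqrt(7)/10) + 13 = -41 + 13*I*sqrt(7)/10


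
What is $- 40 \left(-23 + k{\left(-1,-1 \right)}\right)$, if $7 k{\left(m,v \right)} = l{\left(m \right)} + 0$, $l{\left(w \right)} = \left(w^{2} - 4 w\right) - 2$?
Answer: $\frac{6320}{7} \approx 902.86$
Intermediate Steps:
$l{\left(w \right)} = -2 + w^{2} - 4 w$
$k{\left(m,v \right)} = - \frac{2}{7} - \frac{4 m}{7} + \frac{m^{2}}{7}$ ($k{\left(m,v \right)} = \frac{\left(-2 + m^{2} - 4 m\right) + 0}{7} = \frac{-2 + m^{2} - 4 m}{7} = - \frac{2}{7} - \frac{4 m}{7} + \frac{m^{2}}{7}$)
$- 40 \left(-23 + k{\left(-1,-1 \right)}\right) = - 40 \left(-23 - \left(- \frac{2}{7} - \frac{1}{7}\right)\right) = - 40 \left(-23 + \left(- \frac{2}{7} + \frac{4}{7} + \frac{1}{7} \cdot 1\right)\right) = - 40 \left(-23 + \left(- \frac{2}{7} + \frac{4}{7} + \frac{1}{7}\right)\right) = - 40 \left(-23 + \frac{3}{7}\right) = \left(-40\right) \left(- \frac{158}{7}\right) = \frac{6320}{7}$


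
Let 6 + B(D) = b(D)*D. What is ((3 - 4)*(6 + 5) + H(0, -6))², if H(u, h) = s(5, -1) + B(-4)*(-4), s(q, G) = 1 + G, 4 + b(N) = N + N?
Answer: 32041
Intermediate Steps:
b(N) = -4 + 2*N (b(N) = -4 + (N + N) = -4 + 2*N)
B(D) = -6 + D*(-4 + 2*D) (B(D) = -6 + (-4 + 2*D)*D = -6 + D*(-4 + 2*D))
H(u, h) = -168 (H(u, h) = (1 - 1) + (-6 + 2*(-4)*(-2 - 4))*(-4) = 0 + (-6 + 2*(-4)*(-6))*(-4) = 0 + (-6 + 48)*(-4) = 0 + 42*(-4) = 0 - 168 = -168)
((3 - 4)*(6 + 5) + H(0, -6))² = ((3 - 4)*(6 + 5) - 168)² = (-1*11 - 168)² = (-11 - 168)² = (-179)² = 32041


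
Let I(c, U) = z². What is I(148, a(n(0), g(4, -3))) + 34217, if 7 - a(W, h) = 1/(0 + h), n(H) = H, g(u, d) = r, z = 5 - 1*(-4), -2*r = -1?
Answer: 34298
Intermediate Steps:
r = ½ (r = -½*(-1) = ½ ≈ 0.50000)
z = 9 (z = 5 + 4 = 9)
g(u, d) = ½
a(W, h) = 7 - 1/h (a(W, h) = 7 - 1/(0 + h) = 7 - 1/h)
I(c, U) = 81 (I(c, U) = 9² = 81)
I(148, a(n(0), g(4, -3))) + 34217 = 81 + 34217 = 34298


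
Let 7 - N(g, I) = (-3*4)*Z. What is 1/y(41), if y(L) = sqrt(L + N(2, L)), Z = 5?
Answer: sqrt(3)/18 ≈ 0.096225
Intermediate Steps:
N(g, I) = 67 (N(g, I) = 7 - (-3*4)*5 = 7 - (-12)*5 = 7 - 1*(-60) = 7 + 60 = 67)
y(L) = sqrt(67 + L) (y(L) = sqrt(L + 67) = sqrt(67 + L))
1/y(41) = 1/(sqrt(67 + 41)) = 1/(sqrt(108)) = 1/(6*sqrt(3)) = sqrt(3)/18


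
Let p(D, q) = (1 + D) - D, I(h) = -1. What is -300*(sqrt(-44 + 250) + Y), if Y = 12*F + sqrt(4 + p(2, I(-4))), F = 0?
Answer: -300*sqrt(5) - 300*sqrt(206) ≈ -4976.6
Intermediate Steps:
p(D, q) = 1
Y = sqrt(5) (Y = 12*0 + sqrt(4 + 1) = 0 + sqrt(5) = sqrt(5) ≈ 2.2361)
-300*(sqrt(-44 + 250) + Y) = -300*(sqrt(-44 + 250) + sqrt(5)) = -300*(sqrt(206) + sqrt(5)) = -300*(sqrt(5) + sqrt(206)) = -300*sqrt(5) - 300*sqrt(206)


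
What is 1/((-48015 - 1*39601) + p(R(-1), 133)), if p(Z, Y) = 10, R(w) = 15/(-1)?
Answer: -1/87606 ≈ -1.1415e-5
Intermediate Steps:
R(w) = -15 (R(w) = 15*(-1) = -15)
1/((-48015 - 1*39601) + p(R(-1), 133)) = 1/((-48015 - 1*39601) + 10) = 1/((-48015 - 39601) + 10) = 1/(-87616 + 10) = 1/(-87606) = -1/87606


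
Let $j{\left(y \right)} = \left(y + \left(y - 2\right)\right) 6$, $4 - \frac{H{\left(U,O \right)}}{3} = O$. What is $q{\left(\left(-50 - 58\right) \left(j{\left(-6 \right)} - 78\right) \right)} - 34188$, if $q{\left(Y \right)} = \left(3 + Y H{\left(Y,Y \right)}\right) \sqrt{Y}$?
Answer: $-34188 - 49578485022 \sqrt{6} \approx -1.2144 \cdot 10^{11}$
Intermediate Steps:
$H{\left(U,O \right)} = 12 - 3 O$
$j{\left(y \right)} = -12 + 12 y$ ($j{\left(y \right)} = \left(y + \left(-2 + y\right)\right) 6 = \left(-2 + 2 y\right) 6 = -12 + 12 y$)
$q{\left(Y \right)} = \sqrt{Y} \left(3 + Y \left(12 - 3 Y\right)\right)$ ($q{\left(Y \right)} = \left(3 + Y \left(12 - 3 Y\right)\right) \sqrt{Y} = \sqrt{Y} \left(3 + Y \left(12 - 3 Y\right)\right)$)
$q{\left(\left(-50 - 58\right) \left(j{\left(-6 \right)} - 78\right) \right)} - 34188 = 3 \sqrt{\left(-50 - 58\right) \left(\left(-12 + 12 \left(-6\right)\right) - 78\right)} \left(1 - \left(-50 - 58\right) \left(\left(-12 + 12 \left(-6\right)\right) - 78\right) \left(-4 + \left(-50 - 58\right) \left(\left(-12 + 12 \left(-6\right)\right) - 78\right)\right)\right) - 34188 = 3 \sqrt{- 108 \left(\left(-12 - 72\right) - 78\right)} \left(1 - - 108 \left(\left(-12 - 72\right) - 78\right) \left(-4 - 108 \left(\left(-12 - 72\right) - 78\right)\right)\right) - 34188 = 3 \sqrt{- 108 \left(-84 - 78\right)} \left(1 - - 108 \left(-84 - 78\right) \left(-4 - 108 \left(-84 - 78\right)\right)\right) - 34188 = 3 \sqrt{\left(-108\right) \left(-162\right)} \left(1 - \left(-108\right) \left(-162\right) \left(-4 - -17496\right)\right) - 34188 = 3 \sqrt{17496} \left(1 - 17496 \left(-4 + 17496\right)\right) - 34188 = 3 \cdot 54 \sqrt{6} \left(1 - 17496 \cdot 17492\right) - 34188 = 3 \cdot 54 \sqrt{6} \left(1 - 306040032\right) - 34188 = 3 \cdot 54 \sqrt{6} \left(-306040031\right) - 34188 = - 49578485022 \sqrt{6} - 34188 = -34188 - 49578485022 \sqrt{6}$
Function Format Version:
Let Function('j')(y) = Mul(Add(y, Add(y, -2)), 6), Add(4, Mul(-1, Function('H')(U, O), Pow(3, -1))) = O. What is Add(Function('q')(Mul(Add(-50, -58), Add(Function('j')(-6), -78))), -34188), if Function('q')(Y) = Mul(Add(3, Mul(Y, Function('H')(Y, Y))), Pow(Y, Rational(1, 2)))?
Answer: Add(-34188, Mul(-49578485022, Pow(6, Rational(1, 2)))) ≈ -1.2144e+11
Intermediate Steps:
Function('H')(U, O) = Add(12, Mul(-3, O))
Function('j')(y) = Add(-12, Mul(12, y)) (Function('j')(y) = Mul(Add(y, Add(-2, y)), 6) = Mul(Add(-2, Mul(2, y)), 6) = Add(-12, Mul(12, y)))
Function('q')(Y) = Mul(Pow(Y, Rational(1, 2)), Add(3, Mul(Y, Add(12, Mul(-3, Y))))) (Function('q')(Y) = Mul(Add(3, Mul(Y, Add(12, Mul(-3, Y)))), Pow(Y, Rational(1, 2))) = Mul(Pow(Y, Rational(1, 2)), Add(3, Mul(Y, Add(12, Mul(-3, Y))))))
Add(Function('q')(Mul(Add(-50, -58), Add(Function('j')(-6), -78))), -34188) = Add(Mul(3, Pow(Mul(Add(-50, -58), Add(Add(-12, Mul(12, -6)), -78)), Rational(1, 2)), Add(1, Mul(-1, Mul(Add(-50, -58), Add(Add(-12, Mul(12, -6)), -78)), Add(-4, Mul(Add(-50, -58), Add(Add(-12, Mul(12, -6)), -78)))))), -34188) = Add(Mul(3, Pow(Mul(-108, Add(Add(-12, -72), -78)), Rational(1, 2)), Add(1, Mul(-1, Mul(-108, Add(Add(-12, -72), -78)), Add(-4, Mul(-108, Add(Add(-12, -72), -78)))))), -34188) = Add(Mul(3, Pow(Mul(-108, Add(-84, -78)), Rational(1, 2)), Add(1, Mul(-1, Mul(-108, Add(-84, -78)), Add(-4, Mul(-108, Add(-84, -78)))))), -34188) = Add(Mul(3, Pow(Mul(-108, -162), Rational(1, 2)), Add(1, Mul(-1, Mul(-108, -162), Add(-4, Mul(-108, -162))))), -34188) = Add(Mul(3, Pow(17496, Rational(1, 2)), Add(1, Mul(-1, 17496, Add(-4, 17496)))), -34188) = Add(Mul(3, Mul(54, Pow(6, Rational(1, 2))), Add(1, Mul(-1, 17496, 17492))), -34188) = Add(Mul(3, Mul(54, Pow(6, Rational(1, 2))), Add(1, -306040032)), -34188) = Add(Mul(3, Mul(54, Pow(6, Rational(1, 2))), -306040031), -34188) = Add(Mul(-49578485022, Pow(6, Rational(1, 2))), -34188) = Add(-34188, Mul(-49578485022, Pow(6, Rational(1, 2))))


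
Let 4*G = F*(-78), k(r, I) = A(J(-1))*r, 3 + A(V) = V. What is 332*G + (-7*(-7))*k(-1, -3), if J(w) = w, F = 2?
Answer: -12752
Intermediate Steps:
A(V) = -3 + V
k(r, I) = -4*r (k(r, I) = (-3 - 1)*r = -4*r)
G = -39 (G = (2*(-78))/4 = (1/4)*(-156) = -39)
332*G + (-7*(-7))*k(-1, -3) = 332*(-39) + (-7*(-7))*(-4*(-1)) = -12948 + 49*4 = -12948 + 196 = -12752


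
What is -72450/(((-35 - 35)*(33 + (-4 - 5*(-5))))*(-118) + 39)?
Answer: -24150/148693 ≈ -0.16242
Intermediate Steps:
-72450/(((-35 - 35)*(33 + (-4 - 5*(-5))))*(-118) + 39) = -72450/(-70*(33 + (-4 + 25))*(-118) + 39) = -72450/(-70*(33 + 21)*(-118) + 39) = -72450/(-70*54*(-118) + 39) = -72450/(-3780*(-118) + 39) = -72450/(446040 + 39) = -72450/446079 = -72450*1/446079 = -24150/148693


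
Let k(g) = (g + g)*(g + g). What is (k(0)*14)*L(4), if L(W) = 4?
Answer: 0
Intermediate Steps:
k(g) = 4*g**2 (k(g) = (2*g)*(2*g) = 4*g**2)
(k(0)*14)*L(4) = ((4*0**2)*14)*4 = ((4*0)*14)*4 = (0*14)*4 = 0*4 = 0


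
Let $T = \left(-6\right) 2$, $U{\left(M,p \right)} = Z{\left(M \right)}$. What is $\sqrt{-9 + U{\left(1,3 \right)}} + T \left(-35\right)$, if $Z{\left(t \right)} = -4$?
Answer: $420 + i \sqrt{13} \approx 420.0 + 3.6056 i$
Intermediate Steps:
$U{\left(M,p \right)} = -4$
$T = -12$
$\sqrt{-9 + U{\left(1,3 \right)}} + T \left(-35\right) = \sqrt{-9 - 4} - -420 = \sqrt{-13} + 420 = i \sqrt{13} + 420 = 420 + i \sqrt{13}$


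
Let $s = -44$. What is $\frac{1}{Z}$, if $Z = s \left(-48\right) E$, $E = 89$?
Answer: $\frac{1}{187968} \approx 5.3201 \cdot 10^{-6}$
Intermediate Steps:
$Z = 187968$ ($Z = \left(-44\right) \left(-48\right) 89 = 2112 \cdot 89 = 187968$)
$\frac{1}{Z} = \frac{1}{187968}$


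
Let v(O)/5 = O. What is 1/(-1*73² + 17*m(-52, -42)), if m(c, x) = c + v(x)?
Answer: -1/9783 ≈ -0.00010222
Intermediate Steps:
v(O) = 5*O
m(c, x) = c + 5*x
1/(-1*73² + 17*m(-52, -42)) = 1/(-1*73² + 17*(-52 + 5*(-42))) = 1/(-1*5329 + 17*(-52 - 210)) = 1/(-5329 + 17*(-262)) = 1/(-5329 - 4454) = 1/(-9783) = -1/9783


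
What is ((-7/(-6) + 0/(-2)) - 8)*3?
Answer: -41/2 ≈ -20.500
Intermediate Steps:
((-7/(-6) + 0/(-2)) - 8)*3 = ((-7*(-⅙) + 0*(-½)) - 8)*3 = ((7/6 + 0) - 8)*3 = (7/6 - 8)*3 = -41/6*3 = -41/2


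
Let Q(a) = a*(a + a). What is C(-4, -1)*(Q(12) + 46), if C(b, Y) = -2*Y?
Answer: 668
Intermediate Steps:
Q(a) = 2*a² (Q(a) = a*(2*a) = 2*a²)
C(-4, -1)*(Q(12) + 46) = (-2*(-1))*(2*12² + 46) = 2*(2*144 + 46) = 2*(288 + 46) = 2*334 = 668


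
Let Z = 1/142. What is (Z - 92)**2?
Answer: 170641969/20164 ≈ 8462.7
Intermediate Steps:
Z = 1/142 ≈ 0.0070423
(Z - 92)**2 = (1/142 - 92)**2 = (-13063/142)**2 = 170641969/20164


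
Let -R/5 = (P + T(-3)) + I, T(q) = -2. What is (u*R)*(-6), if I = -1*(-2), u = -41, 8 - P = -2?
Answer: -12300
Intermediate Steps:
P = 10 (P = 8 - 1*(-2) = 8 + 2 = 10)
I = 2
R = -50 (R = -5*((10 - 2) + 2) = -5*(8 + 2) = -5*10 = -50)
(u*R)*(-6) = -41*(-50)*(-6) = 2050*(-6) = -12300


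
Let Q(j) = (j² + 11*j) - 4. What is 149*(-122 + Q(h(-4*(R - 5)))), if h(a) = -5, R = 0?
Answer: -23244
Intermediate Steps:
Q(j) = -4 + j² + 11*j
149*(-122 + Q(h(-4*(R - 5)))) = 149*(-122 + (-4 + (-5)² + 11*(-5))) = 149*(-122 + (-4 + 25 - 55)) = 149*(-122 - 34) = 149*(-156) = -23244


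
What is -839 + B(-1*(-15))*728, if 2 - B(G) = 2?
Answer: -839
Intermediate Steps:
B(G) = 0 (B(G) = 2 - 1*2 = 2 - 2 = 0)
-839 + B(-1*(-15))*728 = -839 + 0*728 = -839 + 0 = -839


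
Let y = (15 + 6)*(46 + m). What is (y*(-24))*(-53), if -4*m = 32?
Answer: 1015056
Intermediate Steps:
m = -8 (m = -1/4*32 = -8)
y = 798 (y = (15 + 6)*(46 - 8) = 21*38 = 798)
(y*(-24))*(-53) = (798*(-24))*(-53) = -19152*(-53) = 1015056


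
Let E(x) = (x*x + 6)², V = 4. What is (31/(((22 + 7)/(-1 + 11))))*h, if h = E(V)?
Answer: 150040/29 ≈ 5173.8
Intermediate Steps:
E(x) = (6 + x²)² (E(x) = (x² + 6)² = (6 + x²)²)
h = 484 (h = (6 + 4²)² = (6 + 16)² = 22² = 484)
(31/(((22 + 7)/(-1 + 11))))*h = (31/(((22 + 7)/(-1 + 11))))*484 = (31/((29/10)))*484 = (31/((29*(⅒))))*484 = (31/(29/10))*484 = (31*(10/29))*484 = (310/29)*484 = 150040/29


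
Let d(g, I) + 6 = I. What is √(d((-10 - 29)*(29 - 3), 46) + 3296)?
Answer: 2*√834 ≈ 57.758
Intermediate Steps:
d(g, I) = -6 + I
√(d((-10 - 29)*(29 - 3), 46) + 3296) = √((-6 + 46) + 3296) = √(40 + 3296) = √3336 = 2*√834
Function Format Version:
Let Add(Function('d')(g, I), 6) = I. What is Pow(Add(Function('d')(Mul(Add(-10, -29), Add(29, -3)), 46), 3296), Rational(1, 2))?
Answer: Mul(2, Pow(834, Rational(1, 2))) ≈ 57.758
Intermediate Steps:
Function('d')(g, I) = Add(-6, I)
Pow(Add(Function('d')(Mul(Add(-10, -29), Add(29, -3)), 46), 3296), Rational(1, 2)) = Pow(Add(Add(-6, 46), 3296), Rational(1, 2)) = Pow(Add(40, 3296), Rational(1, 2)) = Pow(3336, Rational(1, 2)) = Mul(2, Pow(834, Rational(1, 2)))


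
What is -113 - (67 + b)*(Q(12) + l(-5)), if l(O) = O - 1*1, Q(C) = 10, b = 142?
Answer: -949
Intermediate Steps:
l(O) = -1 + O (l(O) = O - 1 = -1 + O)
-113 - (67 + b)*(Q(12) + l(-5)) = -113 - (67 + 142)*(10 + (-1 - 5)) = -113 - 209*(10 - 6) = -113 - 209*4 = -113 - 1*836 = -113 - 836 = -949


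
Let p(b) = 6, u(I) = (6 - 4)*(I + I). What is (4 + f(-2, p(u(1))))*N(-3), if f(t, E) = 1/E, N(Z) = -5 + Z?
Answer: -100/3 ≈ -33.333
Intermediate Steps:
u(I) = 4*I (u(I) = 2*(2*I) = 4*I)
(4 + f(-2, p(u(1))))*N(-3) = (4 + 1/6)*(-5 - 3) = (4 + ⅙)*(-8) = (25/6)*(-8) = -100/3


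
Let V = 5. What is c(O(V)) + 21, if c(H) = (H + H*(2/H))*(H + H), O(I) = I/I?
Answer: 27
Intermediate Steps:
O(I) = 1
c(H) = 2*H*(2 + H) (c(H) = (H + 2)*(2*H) = (2 + H)*(2*H) = 2*H*(2 + H))
c(O(V)) + 21 = 2*1*(2 + 1) + 21 = 2*1*3 + 21 = 6 + 21 = 27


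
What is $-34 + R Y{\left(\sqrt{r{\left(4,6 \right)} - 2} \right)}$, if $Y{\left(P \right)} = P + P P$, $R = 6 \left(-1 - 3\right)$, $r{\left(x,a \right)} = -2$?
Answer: $62 - 48 i \approx 62.0 - 48.0 i$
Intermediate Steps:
$R = -24$ ($R = 6 \left(-4\right) = -24$)
$Y{\left(P \right)} = P + P^{2}$
$-34 + R Y{\left(\sqrt{r{\left(4,6 \right)} - 2} \right)} = -34 - 24 \sqrt{-2 - 2} \left(1 + \sqrt{-2 - 2}\right) = -34 - 24 \sqrt{-4} \left(1 + \sqrt{-4}\right) = -34 - 24 \cdot 2 i \left(1 + 2 i\right) = -34 - 48 i \left(1 + 2 i\right)$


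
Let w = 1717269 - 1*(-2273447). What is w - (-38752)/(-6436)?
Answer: 6421052356/1609 ≈ 3.9907e+6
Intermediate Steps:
w = 3990716 (w = 1717269 + 2273447 = 3990716)
w - (-38752)/(-6436) = 3990716 - (-38752)/(-6436) = 3990716 - (-38752)*(-1)/6436 = 3990716 - 7*1384/1609 = 3990716 - 9688/1609 = 6421052356/1609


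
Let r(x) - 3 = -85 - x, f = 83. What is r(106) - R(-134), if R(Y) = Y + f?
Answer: -137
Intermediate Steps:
R(Y) = 83 + Y (R(Y) = Y + 83 = 83 + Y)
r(x) = -82 - x (r(x) = 3 + (-85 - x) = -82 - x)
r(106) - R(-134) = (-82 - 1*106) - (83 - 134) = (-82 - 106) - 1*(-51) = -188 + 51 = -137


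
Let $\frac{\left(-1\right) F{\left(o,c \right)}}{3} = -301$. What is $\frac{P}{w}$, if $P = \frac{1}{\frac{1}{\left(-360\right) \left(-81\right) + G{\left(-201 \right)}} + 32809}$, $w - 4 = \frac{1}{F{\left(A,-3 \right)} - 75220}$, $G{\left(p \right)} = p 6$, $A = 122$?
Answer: $\frac{692485806}{90878761621043} \approx 7.6199 \cdot 10^{-6}$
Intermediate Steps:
$F{\left(o,c \right)} = 903$ ($F{\left(o,c \right)} = \left(-3\right) \left(-301\right) = 903$)
$G{\left(p \right)} = 6 p$
$w = \frac{297267}{74317}$ ($w = 4 + \frac{1}{903 - 75220} = 4 + \frac{1}{-74317} = 4 - \frac{1}{74317} = \frac{297267}{74317} \approx 4.0$)
$P = \frac{27954}{917142787}$ ($P = \frac{1}{\frac{1}{\left(-360\right) \left(-81\right) + 6 \left(-201\right)} + 32809} = \frac{1}{\frac{1}{29160 - 1206} + 32809} = \frac{1}{\frac{1}{27954} + 32809} = \frac{1}{\frac{917142787}{27954}} = \frac{27954}{917142787} \approx 3.0479 \cdot 10^{-5}$)
$\frac{P}{w} = \frac{27954}{917142787 \cdot \frac{297267}{74317}} = \frac{27954}{917142787} \cdot \frac{74317}{297267} = \frac{692485806}{90878761621043}$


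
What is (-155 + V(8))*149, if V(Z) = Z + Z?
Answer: -20711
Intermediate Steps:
V(Z) = 2*Z
(-155 + V(8))*149 = (-155 + 2*8)*149 = (-155 + 16)*149 = -139*149 = -20711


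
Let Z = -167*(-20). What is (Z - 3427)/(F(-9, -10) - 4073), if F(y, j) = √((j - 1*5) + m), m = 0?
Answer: 354351/16589344 + 87*I*√15/16589344 ≈ 0.02136 + 2.0311e-5*I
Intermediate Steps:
Z = 3340
F(y, j) = √(-5 + j) (F(y, j) = √((j - 1*5) + 0) = √((j - 5) + 0) = √((-5 + j) + 0) = √(-5 + j))
(Z - 3427)/(F(-9, -10) - 4073) = (3340 - 3427)/(√(-5 - 10) - 4073) = -87/(√(-15) - 4073) = -87/(I*√15 - 4073) = -87/(-4073 + I*√15)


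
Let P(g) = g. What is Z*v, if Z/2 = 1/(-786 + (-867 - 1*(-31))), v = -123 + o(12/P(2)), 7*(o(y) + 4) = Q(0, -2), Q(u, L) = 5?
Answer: 884/5677 ≈ 0.15572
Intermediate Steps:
o(y) = -23/7 (o(y) = -4 + (1/7)*5 = -4 + 5/7 = -23/7)
v = -884/7 (v = -123 - 23/7 = -884/7 ≈ -126.29)
Z = -1/811 (Z = 2/(-786 + (-867 - 1*(-31))) = 2/(-786 + (-867 + 31)) = 2/(-786 - 836) = 2/(-1622) = 2*(-1/1622) = -1/811 ≈ -0.0012330)
Z*v = -1/811*(-884/7) = 884/5677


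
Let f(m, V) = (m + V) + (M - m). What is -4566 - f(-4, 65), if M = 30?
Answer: -4661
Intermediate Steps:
f(m, V) = 30 + V (f(m, V) = (m + V) + (30 - m) = (V + m) + (30 - m) = 30 + V)
-4566 - f(-4, 65) = -4566 - (30 + 65) = -4566 - 1*95 = -4566 - 95 = -4661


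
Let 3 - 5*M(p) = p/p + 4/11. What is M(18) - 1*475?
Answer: -26107/55 ≈ -474.67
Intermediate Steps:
M(p) = 18/55 (M(p) = ⅗ - (p/p + 4/11)/5 = ⅗ - (1 + 4*(1/11))/5 = ⅗ - (1 + 4/11)/5 = ⅗ - ⅕*15/11 = ⅗ - 3/11 = 18/55)
M(18) - 1*475 = 18/55 - 1*475 = 18/55 - 475 = -26107/55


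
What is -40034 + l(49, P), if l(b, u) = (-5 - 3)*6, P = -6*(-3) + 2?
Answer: -40082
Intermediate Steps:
P = 20 (P = 18 + 2 = 20)
l(b, u) = -48 (l(b, u) = -8*6 = -48)
-40034 + l(49, P) = -40034 - 48 = -40082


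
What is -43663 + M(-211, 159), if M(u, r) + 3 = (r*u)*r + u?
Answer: -5378168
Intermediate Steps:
M(u, r) = -3 + u + u*r² (M(u, r) = -3 + ((r*u)*r + u) = -3 + (u*r² + u) = -3 + (u + u*r²) = -3 + u + u*r²)
-43663 + M(-211, 159) = -43663 + (-3 - 211 - 211*159²) = -43663 + (-3 - 211 - 211*25281) = -43663 + (-3 - 211 - 5334291) = -43663 - 5334505 = -5378168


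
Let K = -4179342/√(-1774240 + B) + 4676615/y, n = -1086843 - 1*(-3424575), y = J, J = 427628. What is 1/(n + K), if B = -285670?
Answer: 440298566583438757226140/1029306460887242084844334098643 - 382129163525159664*I*√2059910/1029306460887242084844334098643 ≈ 4.2776e-7 - 5.3283e-10*I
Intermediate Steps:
y = 427628
n = 2337732 (n = -1086843 + 3424575 = 2337732)
K = 4676615/427628 + 2089671*I*√2059910/1029955 (K = -4179342/√(-1774240 - 285670) + 4676615/427628 = -4179342*(-I*√2059910/2059910) + 4676615*(1/427628) = -4179342*(-I*√2059910/2059910) + 4676615/427628 = -(-2089671)*I*√2059910/1029955 + 4676615/427628 = 2089671*I*√2059910/1029955 + 4676615/427628 = 4676615/427628 + 2089671*I*√2059910/1029955 ≈ 10.936 + 2911.9*I)
1/(n + K) = 1/(2337732 + (4676615/427628 + 2089671*I*√2059910/1029955)) = 1/(999684336311/427628 + 2089671*I*√2059910/1029955)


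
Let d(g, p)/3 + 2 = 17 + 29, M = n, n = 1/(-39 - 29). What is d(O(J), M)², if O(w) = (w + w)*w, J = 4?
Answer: 17424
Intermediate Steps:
O(w) = 2*w² (O(w) = (2*w)*w = 2*w²)
n = -1/68 (n = 1/(-68) = -1/68 ≈ -0.014706)
M = -1/68 ≈ -0.014706
d(g, p) = 132 (d(g, p) = -6 + 3*(17 + 29) = -6 + 3*46 = -6 + 138 = 132)
d(O(J), M)² = 132² = 17424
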